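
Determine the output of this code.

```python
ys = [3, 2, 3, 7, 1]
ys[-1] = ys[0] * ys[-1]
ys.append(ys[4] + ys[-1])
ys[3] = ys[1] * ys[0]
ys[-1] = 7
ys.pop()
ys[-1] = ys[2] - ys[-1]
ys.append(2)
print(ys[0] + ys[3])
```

9

ys[-1] = ys[0]*ys[-1] = 3*1 = 3 → [3, 2, 3, 7, 3]
append ys[4]+ys[-1] = 3+3 = 6 → [3, 2, 3, 7, 3, 6]
ys[3] = ys[1]*ys[0] = 2*3 = 6 → [3, 2, 3, 6, 3, 6]
ys[-1] = 7 → [3, 2, 3, 6, 3, 7]
pop() removes 7 → [3, 2, 3, 6, 3]
ys[-1] = ys[2]-ys[-1] = 3-3 = 0 → [3, 2, 3, 6, 0]
append 2 → [3, 2, 3, 6, 0, 2]
ys[0]+ys[3] = 3+6 = 9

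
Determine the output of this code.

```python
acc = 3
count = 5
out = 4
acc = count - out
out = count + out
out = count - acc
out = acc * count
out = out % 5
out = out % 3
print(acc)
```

acc = 5-4 = 1
out = 5+4 = 9
out = 5-1 = 4
out = 1*5 = 5
out = 5%5 = 0
out = 0%3 = 0

1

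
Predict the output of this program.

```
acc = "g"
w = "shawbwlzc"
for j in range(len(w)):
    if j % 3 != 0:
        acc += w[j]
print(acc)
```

ghabwzc

j=0: skip
j=1: add 'h' → 'gh'
j=2: add 'a' → 'gha'
j=3: skip
j=4: add 'b' → 'ghab'
j=5: add 'w' → 'ghabw'
j=6: skip
j=7: add 'z' → 'ghabwz'
j=8: add 'c' → 'ghabwzc'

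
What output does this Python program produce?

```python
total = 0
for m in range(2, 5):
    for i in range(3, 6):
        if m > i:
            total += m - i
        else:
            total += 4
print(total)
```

33

m=2,i=3: not 2>3, total = 0+4 = 4
m=2,i=4: not 2>4, total = 4+4 = 8
m=2,i=5: not 2>5, total = 8+4 = 12
m=3,i=3: not 3>3, total = 12+4 = 16
m=3,i=4: not 3>4, total = 16+4 = 20
m=3,i=5: not 3>5, total = 20+4 = 24
m=4,i=3: 4>3, total = 24+1 = 25
m=4,i=4: not 4>4, total = 25+4 = 29
m=4,i=5: not 4>5, total = 29+4 = 33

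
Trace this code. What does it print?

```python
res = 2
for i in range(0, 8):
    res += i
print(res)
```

i=0: res = 2+0 = 2
i=1: res = 2+1 = 3
i=2: res = 3+2 = 5
i=3: res = 5+3 = 8
i=4: res = 8+4 = 12
i=5: res = 12+5 = 17
i=6: res = 17+6 = 23
i=7: res = 23+7 = 30

30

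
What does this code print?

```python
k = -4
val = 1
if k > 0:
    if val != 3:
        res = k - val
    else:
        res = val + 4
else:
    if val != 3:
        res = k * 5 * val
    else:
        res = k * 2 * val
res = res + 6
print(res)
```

k=-4, val=1
k > 0 is False; val != 3 is True
→ res = k * 5 * val = -20
res = (-20)+6 = -14

-14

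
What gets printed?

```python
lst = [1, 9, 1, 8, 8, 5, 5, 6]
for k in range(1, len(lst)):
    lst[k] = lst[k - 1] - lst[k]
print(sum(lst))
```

k=1: lst[1] = 1-9 = -8 → [1, -8, 1, 8, 8, 5, 5, 6]
k=2: lst[2] = (-8)-1 = -9 → [1, -8, -9, 8, 8, 5, 5, 6]
k=3: lst[3] = (-9)-8 = -17 → [1, -8, -9, -17, 8, 5, 5, 6]
k=4: lst[4] = (-17)-8 = -25 → [1, -8, -9, -17, -25, 5, 5, 6]
k=5: lst[5] = (-25)-5 = -30 → [1, -8, -9, -17, -25, -30, 5, 6]
k=6: lst[6] = (-30)-5 = -35 → [1, -8, -9, -17, -25, -30, -35, 6]
k=7: lst[7] = (-35)-6 = -41 → [1, -8, -9, -17, -25, -30, -35, -41]
sum = -164

-164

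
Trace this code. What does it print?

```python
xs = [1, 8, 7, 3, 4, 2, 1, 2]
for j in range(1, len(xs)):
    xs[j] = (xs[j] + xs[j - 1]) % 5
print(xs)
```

j=1: xs[1] = (8+1)%5 = 4 → [1, 4, 7, 3, 4, 2, 1, 2]
j=2: xs[2] = (7+4)%5 = 1 → [1, 4, 1, 3, 4, 2, 1, 2]
j=3: xs[3] = (3+1)%5 = 4 → [1, 4, 1, 4, 4, 2, 1, 2]
j=4: xs[4] = (4+4)%5 = 3 → [1, 4, 1, 4, 3, 2, 1, 2]
j=5: xs[5] = (2+3)%5 = 0 → [1, 4, 1, 4, 3, 0, 1, 2]
j=6: xs[6] = (1+0)%5 = 1 → [1, 4, 1, 4, 3, 0, 1, 2]
j=7: xs[7] = (2+1)%5 = 3 → [1, 4, 1, 4, 3, 0, 1, 3]

[1, 4, 1, 4, 3, 0, 1, 3]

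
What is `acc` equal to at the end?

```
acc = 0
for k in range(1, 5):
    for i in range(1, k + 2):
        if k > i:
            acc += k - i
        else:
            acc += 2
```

k=1,i=1: not 1>1, acc = 0+2 = 2
k=1,i=2: not 1>2, acc = 2+2 = 4
k=2,i=1: 2>1, acc = 4+1 = 5
k=2,i=2: not 2>2, acc = 5+2 = 7
k=2,i=3: not 2>3, acc = 7+2 = 9
k=3,i=1: 3>1, acc = 9+2 = 11
k=3,i=2: 3>2, acc = 11+1 = 12
k=3,i=3: not 3>3, acc = 12+2 = 14
k=3,i=4: not 3>4, acc = 14+2 = 16
k=4,i=1: 4>1, acc = 16+3 = 19
k=4,i=2: 4>2, acc = 19+2 = 21
k=4,i=3: 4>3, acc = 21+1 = 22
k=4,i=4: not 4>4, acc = 22+2 = 24
k=4,i=5: not 4>5, acc = 24+2 = 26

26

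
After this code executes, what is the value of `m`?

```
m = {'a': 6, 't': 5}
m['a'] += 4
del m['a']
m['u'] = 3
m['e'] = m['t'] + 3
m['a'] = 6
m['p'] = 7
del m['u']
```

m['a'] = 6+4 = 10 → {'a': 10, 't': 5}
del 'a' → {'t': 5}
m['u'] = 3 → {'t': 5, 'u': 3}
m['e'] = m['t']+3 = 8 → {'t': 5, 'u': 3, 'e': 8}
m['a'] = 6 → {'t': 5, 'u': 3, 'e': 8, 'a': 6}
m['p'] = 7 → {'t': 5, 'u': 3, 'e': 8, 'a': 6, 'p': 7}
del 'u' → {'t': 5, 'e': 8, 'a': 6, 'p': 7}

{'t': 5, 'e': 8, 'a': 6, 'p': 7}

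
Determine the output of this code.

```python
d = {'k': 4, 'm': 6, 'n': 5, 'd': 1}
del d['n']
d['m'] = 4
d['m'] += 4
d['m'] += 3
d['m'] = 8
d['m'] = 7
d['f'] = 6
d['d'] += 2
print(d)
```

{'k': 4, 'm': 7, 'd': 3, 'f': 6}

del 'n' → {'k': 4, 'm': 6, 'd': 1}
d['m'] = 4 → {'k': 4, 'm': 4, 'd': 1}
d['m'] = 4+4 = 8 → {'k': 4, 'm': 8, 'd': 1}
d['m'] = 8+3 = 11 → {'k': 4, 'm': 11, 'd': 1}
d['m'] = 8 → {'k': 4, 'm': 8, 'd': 1}
d['m'] = 7 → {'k': 4, 'm': 7, 'd': 1}
d['f'] = 6 → {'k': 4, 'm': 7, 'd': 1, 'f': 6}
d['d'] = 1+2 = 3 → {'k': 4, 'm': 7, 'd': 3, 'f': 6}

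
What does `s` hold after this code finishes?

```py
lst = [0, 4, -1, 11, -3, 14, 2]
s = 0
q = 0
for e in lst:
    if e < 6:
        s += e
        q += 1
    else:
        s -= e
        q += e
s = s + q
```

7

e=0: <6, s = 0+0 = 0; q=1
e=4: <6, s = 0+4 = 4; q=2
e=-1: <6, s = 4+(-1) = 3; q=3
e=11: not <6, s = 3-11 = -8; q=14
e=-3: <6, s = (-8)+(-3) = -11; q=15
e=14: not <6, s = (-11)-14 = -25; q=29
e=2: <6, s = (-25)+2 = -23; q=30
s+q = (-23)+30 = 7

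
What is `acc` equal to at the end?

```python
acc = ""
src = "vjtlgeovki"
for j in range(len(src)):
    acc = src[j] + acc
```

j=0: prepend 'v' → 'v'
j=1: prepend 'j' → 'jv'
j=2: prepend 't' → 'tjv'
j=3: prepend 'l' → 'ltjv'
j=4: prepend 'g' → 'gltjv'
j=5: prepend 'e' → 'egltjv'
j=6: prepend 'o' → 'oegltjv'
j=7: prepend 'v' → 'voegltjv'
j=8: prepend 'k' → 'kvoegltjv'
j=9: prepend 'i' → 'ikvoegltjv'

'ikvoegltjv'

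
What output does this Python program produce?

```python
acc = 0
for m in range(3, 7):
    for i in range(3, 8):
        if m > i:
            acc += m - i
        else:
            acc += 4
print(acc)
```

66

m=3,i=3: not 3>3, acc = 0+4 = 4
m=3,i=4: not 3>4, acc = 4+4 = 8
m=3,i=5: not 3>5, acc = 8+4 = 12
m=3,i=6: not 3>6, acc = 12+4 = 16
m=3,i=7: not 3>7, acc = 16+4 = 20
m=4,i=3: 4>3, acc = 20+1 = 21
m=4,i=4: not 4>4, acc = 21+4 = 25
m=4,i=5: not 4>5, acc = 25+4 = 29
m=4,i=6: not 4>6, acc = 29+4 = 33
m=4,i=7: not 4>7, acc = 33+4 = 37
m=5,i=3: 5>3, acc = 37+2 = 39
m=5,i=4: 5>4, acc = 39+1 = 40
m=5,i=5: not 5>5, acc = 40+4 = 44
m=5,i=6: not 5>6, acc = 44+4 = 48
m=5,i=7: not 5>7, acc = 48+4 = 52
m=6,i=3: 6>3, acc = 52+3 = 55
m=6,i=4: 6>4, acc = 55+2 = 57
m=6,i=5: 6>5, acc = 57+1 = 58
m=6,i=6: not 6>6, acc = 58+4 = 62
m=6,i=7: not 6>7, acc = 62+4 = 66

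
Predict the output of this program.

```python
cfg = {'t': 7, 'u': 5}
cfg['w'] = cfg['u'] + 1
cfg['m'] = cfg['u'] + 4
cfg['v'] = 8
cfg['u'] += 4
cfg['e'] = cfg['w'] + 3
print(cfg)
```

cfg['w'] = cfg['u']+1 = 6 → {'t': 7, 'u': 5, 'w': 6}
cfg['m'] = cfg['u']+4 = 9 → {'t': 7, 'u': 5, 'w': 6, 'm': 9}
cfg['v'] = 8 → {'t': 7, 'u': 5, 'w': 6, 'm': 9, 'v': 8}
cfg['u'] = 5+4 = 9 → {'t': 7, 'u': 9, 'w': 6, 'm': 9, 'v': 8}
cfg['e'] = cfg['w']+3 = 9 → {'t': 7, 'u': 9, 'w': 6, 'm': 9, 'v': 8, 'e': 9}

{'t': 7, 'u': 9, 'w': 6, 'm': 9, 'v': 8, 'e': 9}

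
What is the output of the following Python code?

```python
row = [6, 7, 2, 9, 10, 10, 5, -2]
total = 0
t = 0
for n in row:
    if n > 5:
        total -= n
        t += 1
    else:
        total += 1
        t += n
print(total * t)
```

-390

n=6: >5, total = 0-6 = -6; t=1
n=7: >5, total = (-6)-7 = -13; t=2
n=2: not >5, total = (-13)+1 = -12; t=4
n=9: >5, total = (-12)-9 = -21; t=5
n=10: >5, total = (-21)-10 = -31; t=6
n=10: >5, total = (-31)-10 = -41; t=7
n=5: not >5, total = (-41)+1 = -40; t=12
n=-2: not >5, total = (-40)+1 = -39; t=10
total*t = (-39)*10 = -390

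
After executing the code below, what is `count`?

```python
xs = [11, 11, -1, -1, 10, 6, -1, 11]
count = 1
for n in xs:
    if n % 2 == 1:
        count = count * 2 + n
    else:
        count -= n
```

n=11: odd, count = 1*2+11 = 13
n=11: odd, count = 13*2+11 = 37
n=-1: odd, count = 37*2+(-1) = 73
n=-1: odd, count = 73*2+(-1) = 145
n=10: not odd, count = 145-10 = 135
n=6: not odd, count = 135-6 = 129
n=-1: odd, count = 129*2+(-1) = 257
n=11: odd, count = 257*2+11 = 525

525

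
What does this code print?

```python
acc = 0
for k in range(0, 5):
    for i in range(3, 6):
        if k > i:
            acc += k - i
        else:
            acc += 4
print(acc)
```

k=0,i=3: not 0>3, acc = 0+4 = 4
k=0,i=4: not 0>4, acc = 4+4 = 8
k=0,i=5: not 0>5, acc = 8+4 = 12
k=1,i=3: not 1>3, acc = 12+4 = 16
k=1,i=4: not 1>4, acc = 16+4 = 20
k=1,i=5: not 1>5, acc = 20+4 = 24
k=2,i=3: not 2>3, acc = 24+4 = 28
k=2,i=4: not 2>4, acc = 28+4 = 32
k=2,i=5: not 2>5, acc = 32+4 = 36
k=3,i=3: not 3>3, acc = 36+4 = 40
k=3,i=4: not 3>4, acc = 40+4 = 44
k=3,i=5: not 3>5, acc = 44+4 = 48
k=4,i=3: 4>3, acc = 48+1 = 49
k=4,i=4: not 4>4, acc = 49+4 = 53
k=4,i=5: not 4>5, acc = 53+4 = 57

57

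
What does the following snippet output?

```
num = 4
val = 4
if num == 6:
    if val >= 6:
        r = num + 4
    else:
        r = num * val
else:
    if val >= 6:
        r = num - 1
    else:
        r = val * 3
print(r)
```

num=4, val=4
num == 6 is False; val >= 6 is False
→ r = val * 3 = 12

12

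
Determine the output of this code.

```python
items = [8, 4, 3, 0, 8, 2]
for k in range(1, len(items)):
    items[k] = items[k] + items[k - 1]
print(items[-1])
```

25

k=1: items[1] = 4+8 = 12 → [8, 12, 3, 0, 8, 2]
k=2: items[2] = 3+12 = 15 → [8, 12, 15, 0, 8, 2]
k=3: items[3] = 0+15 = 15 → [8, 12, 15, 15, 8, 2]
k=4: items[4] = 8+15 = 23 → [8, 12, 15, 15, 23, 2]
k=5: items[5] = 2+23 = 25 → [8, 12, 15, 15, 23, 25]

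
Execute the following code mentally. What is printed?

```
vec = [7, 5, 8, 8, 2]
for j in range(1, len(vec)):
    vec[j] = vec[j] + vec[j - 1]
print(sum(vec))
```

j=1: vec[1] = 5+7 = 12 → [7, 12, 8, 8, 2]
j=2: vec[2] = 8+12 = 20 → [7, 12, 20, 8, 2]
j=3: vec[3] = 8+20 = 28 → [7, 12, 20, 28, 2]
j=4: vec[4] = 2+28 = 30 → [7, 12, 20, 28, 30]
sum = 97

97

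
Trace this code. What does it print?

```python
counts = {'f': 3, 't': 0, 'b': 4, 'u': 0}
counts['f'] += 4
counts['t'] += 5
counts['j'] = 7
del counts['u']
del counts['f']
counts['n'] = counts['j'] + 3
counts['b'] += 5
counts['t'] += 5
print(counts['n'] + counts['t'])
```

20

counts['f'] = 3+4 = 7 → {'f': 7, 't': 0, 'b': 4, 'u': 0}
counts['t'] = 0+5 = 5 → {'f': 7, 't': 5, 'b': 4, 'u': 0}
counts['j'] = 7 → {'f': 7, 't': 5, 'b': 4, 'u': 0, 'j': 7}
del 'u' → {'f': 7, 't': 5, 'b': 4, 'j': 7}
del 'f' → {'t': 5, 'b': 4, 'j': 7}
counts['n'] = counts['j']+3 = 10 → {'t': 5, 'b': 4, 'j': 7, 'n': 10}
counts['b'] = 4+5 = 9 → {'t': 5, 'b': 9, 'j': 7, 'n': 10}
counts['t'] = 5+5 = 10 → {'t': 10, 'b': 9, 'j': 7, 'n': 10}
counts['n']+counts['t'] = 10+10 = 20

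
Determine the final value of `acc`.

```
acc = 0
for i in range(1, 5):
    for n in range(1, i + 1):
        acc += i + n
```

50

i=1,n=1: acc = 0+2 = 2
i=2,n=1: acc = 2+3 = 5
i=2,n=2: acc = 5+4 = 9
i=3,n=1: acc = 9+4 = 13
i=3,n=2: acc = 13+5 = 18
i=3,n=3: acc = 18+6 = 24
i=4,n=1: acc = 24+5 = 29
i=4,n=2: acc = 29+6 = 35
i=4,n=3: acc = 35+7 = 42
i=4,n=4: acc = 42+8 = 50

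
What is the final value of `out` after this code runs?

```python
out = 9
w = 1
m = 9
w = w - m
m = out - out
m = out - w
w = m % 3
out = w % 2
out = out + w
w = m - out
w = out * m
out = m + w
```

w = 1-9 = -8
m = 9-9 = 0
m = 9-(-8) = 17
w = 17%3 = 2
out = 2%2 = 0
out = 0+2 = 2
w = 17-2 = 15
w = 2*17 = 34
out = 17+34 = 51

51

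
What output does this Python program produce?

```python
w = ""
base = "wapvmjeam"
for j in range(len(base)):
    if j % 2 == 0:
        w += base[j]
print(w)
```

j=0: add 'w' → 'w'
j=1: skip
j=2: add 'p' → 'wp'
j=3: skip
j=4: add 'm' → 'wpm'
j=5: skip
j=6: add 'e' → 'wpme'
j=7: skip
j=8: add 'm' → 'wpmem'

wpmem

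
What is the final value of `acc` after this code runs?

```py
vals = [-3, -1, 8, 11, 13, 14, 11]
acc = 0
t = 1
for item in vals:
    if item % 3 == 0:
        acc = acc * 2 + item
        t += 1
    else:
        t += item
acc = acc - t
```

-61

item=-3: %3==0, acc = 0*2+(-3) = -3; t=2
item=-1: not %3==0; t=1
item=8: not %3==0; t=9
item=11: not %3==0; t=20
item=13: not %3==0; t=33
item=14: not %3==0; t=47
item=11: not %3==0; t=58
acc-t = (-3)-58 = -61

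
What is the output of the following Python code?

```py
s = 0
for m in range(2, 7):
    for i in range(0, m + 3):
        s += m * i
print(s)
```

505

m=2,i=0: s = 0+0 = 0
m=2,i=1: s = 0+2 = 2
m=2,i=2: s = 2+4 = 6
m=2,i=3: s = 6+6 = 12
m=2,i=4: s = 12+8 = 20
m=3,i=0: s = 20+0 = 20
m=3,i=1: s = 20+3 = 23
m=3,i=2: s = 23+6 = 29
m=3,i=3: s = 29+9 = 38
m=3,i=4: s = 38+12 = 50
m=3,i=5: s = 50+15 = 65
m=4,i=0: s = 65+0 = 65
m=4,i=1: s = 65+4 = 69
m=4,i=2: s = 69+8 = 77
m=4,i=3: s = 77+12 = 89
m=4,i=4: s = 89+16 = 105
m=4,i=5: s = 105+20 = 125
m=4,i=6: s = 125+24 = 149
m=5,i=0: s = 149+0 = 149
m=5,i=1: s = 149+5 = 154
m=5,i=2: s = 154+10 = 164
m=5,i=3: s = 164+15 = 179
m=5,i=4: s = 179+20 = 199
m=5,i=5: s = 199+25 = 224
m=5,i=6: s = 224+30 = 254
m=5,i=7: s = 254+35 = 289
m=6,i=0: s = 289+0 = 289
m=6,i=1: s = 289+6 = 295
m=6,i=2: s = 295+12 = 307
m=6,i=3: s = 307+18 = 325
m=6,i=4: s = 325+24 = 349
m=6,i=5: s = 349+30 = 379
m=6,i=6: s = 379+36 = 415
m=6,i=7: s = 415+42 = 457
m=6,i=8: s = 457+48 = 505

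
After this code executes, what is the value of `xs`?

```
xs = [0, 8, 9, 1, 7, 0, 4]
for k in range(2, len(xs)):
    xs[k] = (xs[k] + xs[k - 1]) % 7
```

k=2: xs[2] = (9+8)%7 = 3 → [0, 8, 3, 1, 7, 0, 4]
k=3: xs[3] = (1+3)%7 = 4 → [0, 8, 3, 4, 7, 0, 4]
k=4: xs[4] = (7+4)%7 = 4 → [0, 8, 3, 4, 4, 0, 4]
k=5: xs[5] = (0+4)%7 = 4 → [0, 8, 3, 4, 4, 4, 4]
k=6: xs[6] = (4+4)%7 = 1 → [0, 8, 3, 4, 4, 4, 1]

[0, 8, 3, 4, 4, 4, 1]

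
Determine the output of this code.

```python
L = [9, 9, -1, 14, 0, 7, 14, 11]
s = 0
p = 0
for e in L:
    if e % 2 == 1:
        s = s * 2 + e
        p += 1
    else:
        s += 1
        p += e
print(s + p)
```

280

e=9: odd, s = 0*2+9 = 9; p=1
e=9: odd, s = 9*2+9 = 27; p=2
e=-1: odd, s = 27*2+(-1) = 53; p=3
e=14: not odd, s = 53+1 = 54; p=17
e=0: not odd, s = 54+1 = 55; p=17
e=7: odd, s = 55*2+7 = 117; p=18
e=14: not odd, s = 117+1 = 118; p=32
e=11: odd, s = 118*2+11 = 247; p=33
s+p = 247+33 = 280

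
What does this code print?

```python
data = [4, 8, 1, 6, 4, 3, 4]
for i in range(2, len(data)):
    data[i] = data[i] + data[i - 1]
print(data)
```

i=2: data[2] = 1+8 = 9 → [4, 8, 9, 6, 4, 3, 4]
i=3: data[3] = 6+9 = 15 → [4, 8, 9, 15, 4, 3, 4]
i=4: data[4] = 4+15 = 19 → [4, 8, 9, 15, 19, 3, 4]
i=5: data[5] = 3+19 = 22 → [4, 8, 9, 15, 19, 22, 4]
i=6: data[6] = 4+22 = 26 → [4, 8, 9, 15, 19, 22, 26]

[4, 8, 9, 15, 19, 22, 26]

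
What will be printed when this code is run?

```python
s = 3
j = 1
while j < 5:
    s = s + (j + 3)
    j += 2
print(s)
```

j=1: s = 3+4 = 7
j=3: s = 7+6 = 13

13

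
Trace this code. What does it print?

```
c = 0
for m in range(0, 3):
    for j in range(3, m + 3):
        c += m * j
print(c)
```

m=1,j=3: c = 0+3 = 3
m=2,j=3: c = 3+6 = 9
m=2,j=4: c = 9+8 = 17

17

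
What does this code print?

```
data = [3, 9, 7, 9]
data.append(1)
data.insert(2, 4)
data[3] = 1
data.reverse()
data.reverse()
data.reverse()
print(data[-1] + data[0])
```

4

append 1 → [3, 9, 7, 9, 1]
insert 4 at 2 → [3, 9, 4, 7, 9, 1]
data[3] = 1 → [3, 9, 4, 1, 9, 1]
reverse → [1, 9, 1, 4, 9, 3]
reverse → [3, 9, 4, 1, 9, 1]
reverse → [1, 9, 1, 4, 9, 3]
data[-1]+data[0] = 3+1 = 4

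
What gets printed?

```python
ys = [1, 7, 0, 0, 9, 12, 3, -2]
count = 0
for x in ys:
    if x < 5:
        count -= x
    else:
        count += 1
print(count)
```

1

x=1: <5, count = 0-1 = -1
x=7: not <5, count = (-1)+1 = 0
x=0: <5, count = 0-0 = 0
x=0: <5, count = 0-0 = 0
x=9: not <5, count = 0+1 = 1
x=12: not <5, count = 1+1 = 2
x=3: <5, count = 2-3 = -1
x=-2: <5, count = (-1)-(-2) = 1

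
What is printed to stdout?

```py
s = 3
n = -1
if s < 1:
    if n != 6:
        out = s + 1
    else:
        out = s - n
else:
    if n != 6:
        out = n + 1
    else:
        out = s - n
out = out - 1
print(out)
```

s=3, n=-1
s < 1 is False; n != 6 is True
→ out = n + 1 = 0
out = 0-1 = -1

-1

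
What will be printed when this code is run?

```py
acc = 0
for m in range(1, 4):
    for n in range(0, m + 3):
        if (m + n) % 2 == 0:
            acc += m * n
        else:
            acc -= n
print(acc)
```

31

m=1,n=0: odd sum, acc = 0-0 = 0
m=1,n=1: even sum, acc = 0+1 = 1
m=1,n=2: odd sum, acc = 1-2 = -1
m=1,n=3: even sum, acc = (-1)+3 = 2
m=2,n=0: even sum, acc = 2+0 = 2
m=2,n=1: odd sum, acc = 2-1 = 1
m=2,n=2: even sum, acc = 1+4 = 5
m=2,n=3: odd sum, acc = 5-3 = 2
m=2,n=4: even sum, acc = 2+8 = 10
m=3,n=0: odd sum, acc = 10-0 = 10
m=3,n=1: even sum, acc = 10+3 = 13
m=3,n=2: odd sum, acc = 13-2 = 11
m=3,n=3: even sum, acc = 11+9 = 20
m=3,n=4: odd sum, acc = 20-4 = 16
m=3,n=5: even sum, acc = 16+15 = 31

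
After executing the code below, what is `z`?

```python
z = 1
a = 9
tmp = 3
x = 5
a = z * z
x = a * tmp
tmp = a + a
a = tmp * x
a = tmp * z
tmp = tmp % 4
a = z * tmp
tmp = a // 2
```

1

a = 1*1 = 1
x = 1*3 = 3
tmp = 1+1 = 2
a = 2*3 = 6
a = 2*1 = 2
tmp = 2%4 = 2
a = 1*2 = 2
tmp = 2//2 = 1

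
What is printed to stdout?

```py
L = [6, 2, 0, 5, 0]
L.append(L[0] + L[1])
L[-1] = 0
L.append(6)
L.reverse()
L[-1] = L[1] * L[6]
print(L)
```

[6, 0, 0, 5, 0, 2, 0]

append L[0]+L[1] = 6+2 = 8 → [6, 2, 0, 5, 0, 8]
L[-1] = 0 → [6, 2, 0, 5, 0, 0]
append 6 → [6, 2, 0, 5, 0, 0, 6]
reverse → [6, 0, 0, 5, 0, 2, 6]
L[-1] = L[1]*L[6] = 0*6 = 0 → [6, 0, 0, 5, 0, 2, 0]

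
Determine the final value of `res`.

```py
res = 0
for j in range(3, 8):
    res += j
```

j=3: res = 0+3 = 3
j=4: res = 3+4 = 7
j=5: res = 7+5 = 12
j=6: res = 12+6 = 18
j=7: res = 18+7 = 25

25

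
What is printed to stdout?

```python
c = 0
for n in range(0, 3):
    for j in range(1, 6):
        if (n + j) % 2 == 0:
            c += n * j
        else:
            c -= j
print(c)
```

-3

n=0,j=1: odd sum, c = 0-1 = -1
n=0,j=2: even sum, c = (-1)+0 = -1
n=0,j=3: odd sum, c = (-1)-3 = -4
n=0,j=4: even sum, c = (-4)+0 = -4
n=0,j=5: odd sum, c = (-4)-5 = -9
n=1,j=1: even sum, c = (-9)+1 = -8
n=1,j=2: odd sum, c = (-8)-2 = -10
n=1,j=3: even sum, c = (-10)+3 = -7
n=1,j=4: odd sum, c = (-7)-4 = -11
n=1,j=5: even sum, c = (-11)+5 = -6
n=2,j=1: odd sum, c = (-6)-1 = -7
n=2,j=2: even sum, c = (-7)+4 = -3
n=2,j=3: odd sum, c = (-3)-3 = -6
n=2,j=4: even sum, c = (-6)+8 = 2
n=2,j=5: odd sum, c = 2-5 = -3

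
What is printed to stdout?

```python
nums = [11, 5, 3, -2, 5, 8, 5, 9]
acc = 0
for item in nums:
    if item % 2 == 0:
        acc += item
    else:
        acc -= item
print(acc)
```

-32

item=11: not even, acc = 0-11 = -11
item=5: not even, acc = (-11)-5 = -16
item=3: not even, acc = (-16)-3 = -19
item=-2: even, acc = (-19)+(-2) = -21
item=5: not even, acc = (-21)-5 = -26
item=8: even, acc = (-26)+8 = -18
item=5: not even, acc = (-18)-5 = -23
item=9: not even, acc = (-23)-9 = -32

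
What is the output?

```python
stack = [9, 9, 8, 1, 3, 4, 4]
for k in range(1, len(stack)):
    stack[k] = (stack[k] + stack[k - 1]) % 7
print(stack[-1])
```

3

k=1: stack[1] = (9+9)%7 = 4 → [9, 4, 8, 1, 3, 4, 4]
k=2: stack[2] = (8+4)%7 = 5 → [9, 4, 5, 1, 3, 4, 4]
k=3: stack[3] = (1+5)%7 = 6 → [9, 4, 5, 6, 3, 4, 4]
k=4: stack[4] = (3+6)%7 = 2 → [9, 4, 5, 6, 2, 4, 4]
k=5: stack[5] = (4+2)%7 = 6 → [9, 4, 5, 6, 2, 6, 4]
k=6: stack[6] = (4+6)%7 = 3 → [9, 4, 5, 6, 2, 6, 3]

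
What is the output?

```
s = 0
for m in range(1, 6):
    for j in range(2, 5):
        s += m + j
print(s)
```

90

m=1,j=2: s = 0+3 = 3
m=1,j=3: s = 3+4 = 7
m=1,j=4: s = 7+5 = 12
m=2,j=2: s = 12+4 = 16
m=2,j=3: s = 16+5 = 21
m=2,j=4: s = 21+6 = 27
m=3,j=2: s = 27+5 = 32
m=3,j=3: s = 32+6 = 38
m=3,j=4: s = 38+7 = 45
m=4,j=2: s = 45+6 = 51
m=4,j=3: s = 51+7 = 58
m=4,j=4: s = 58+8 = 66
m=5,j=2: s = 66+7 = 73
m=5,j=3: s = 73+8 = 81
m=5,j=4: s = 81+9 = 90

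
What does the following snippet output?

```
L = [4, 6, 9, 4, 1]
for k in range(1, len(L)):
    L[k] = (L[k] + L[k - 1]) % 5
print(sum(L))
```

k=1: L[1] = (6+4)%5 = 0 → [4, 0, 9, 4, 1]
k=2: L[2] = (9+0)%5 = 4 → [4, 0, 4, 4, 1]
k=3: L[3] = (4+4)%5 = 3 → [4, 0, 4, 3, 1]
k=4: L[4] = (1+3)%5 = 4 → [4, 0, 4, 3, 4]
sum = 15

15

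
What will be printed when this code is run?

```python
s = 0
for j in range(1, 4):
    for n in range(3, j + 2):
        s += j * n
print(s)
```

27

j=2,n=3: s = 0+6 = 6
j=3,n=3: s = 6+9 = 15
j=3,n=4: s = 15+12 = 27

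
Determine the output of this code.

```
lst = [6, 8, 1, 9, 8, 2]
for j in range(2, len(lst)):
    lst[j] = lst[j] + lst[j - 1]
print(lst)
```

j=2: lst[2] = 1+8 = 9 → [6, 8, 9, 9, 8, 2]
j=3: lst[3] = 9+9 = 18 → [6, 8, 9, 18, 8, 2]
j=4: lst[4] = 8+18 = 26 → [6, 8, 9, 18, 26, 2]
j=5: lst[5] = 2+26 = 28 → [6, 8, 9, 18, 26, 28]

[6, 8, 9, 18, 26, 28]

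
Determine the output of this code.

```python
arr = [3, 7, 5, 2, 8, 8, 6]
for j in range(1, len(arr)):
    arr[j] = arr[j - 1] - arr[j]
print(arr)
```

[3, -4, -9, -11, -19, -27, -33]

j=1: arr[1] = 3-7 = -4 → [3, -4, 5, 2, 8, 8, 6]
j=2: arr[2] = (-4)-5 = -9 → [3, -4, -9, 2, 8, 8, 6]
j=3: arr[3] = (-9)-2 = -11 → [3, -4, -9, -11, 8, 8, 6]
j=4: arr[4] = (-11)-8 = -19 → [3, -4, -9, -11, -19, 8, 6]
j=5: arr[5] = (-19)-8 = -27 → [3, -4, -9, -11, -19, -27, 6]
j=6: arr[6] = (-27)-6 = -33 → [3, -4, -9, -11, -19, -27, -33]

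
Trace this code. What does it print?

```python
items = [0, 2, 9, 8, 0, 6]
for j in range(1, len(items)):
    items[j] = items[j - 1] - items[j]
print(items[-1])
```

-25

j=1: items[1] = 0-2 = -2 → [0, -2, 9, 8, 0, 6]
j=2: items[2] = (-2)-9 = -11 → [0, -2, -11, 8, 0, 6]
j=3: items[3] = (-11)-8 = -19 → [0, -2, -11, -19, 0, 6]
j=4: items[4] = (-19)-0 = -19 → [0, -2, -11, -19, -19, 6]
j=5: items[5] = (-19)-6 = -25 → [0, -2, -11, -19, -19, -25]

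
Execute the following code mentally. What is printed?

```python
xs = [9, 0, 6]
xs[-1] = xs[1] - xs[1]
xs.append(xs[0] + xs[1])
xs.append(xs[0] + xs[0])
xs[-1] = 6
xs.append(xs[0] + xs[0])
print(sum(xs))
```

xs[-1] = xs[1]-xs[1] = 0-0 = 0 → [9, 0, 0]
append xs[0]+xs[1] = 9+0 = 9 → [9, 0, 0, 9]
append xs[0]+xs[0] = 9+9 = 18 → [9, 0, 0, 9, 18]
xs[-1] = 6 → [9, 0, 0, 9, 6]
append xs[0]+xs[0] = 9+9 = 18 → [9, 0, 0, 9, 6, 18]
sum = 42

42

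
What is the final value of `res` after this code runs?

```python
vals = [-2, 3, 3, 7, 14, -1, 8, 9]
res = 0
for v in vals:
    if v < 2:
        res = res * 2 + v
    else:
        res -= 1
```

v=-2: <2, res = 0*2+(-2) = -2
v=3: not <2, res = (-2)-1 = -3
v=3: not <2, res = (-3)-1 = -4
v=7: not <2, res = (-4)-1 = -5
v=14: not <2, res = (-5)-1 = -6
v=-1: <2, res = (-6)*2+(-1) = -13
v=8: not <2, res = (-13)-1 = -14
v=9: not <2, res = (-14)-1 = -15

-15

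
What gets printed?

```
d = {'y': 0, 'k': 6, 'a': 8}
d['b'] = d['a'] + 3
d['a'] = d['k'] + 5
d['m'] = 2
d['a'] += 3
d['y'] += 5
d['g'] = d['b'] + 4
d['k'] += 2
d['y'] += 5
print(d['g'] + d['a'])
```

d['b'] = d['a']+3 = 11 → {'y': 0, 'k': 6, 'a': 8, 'b': 11}
d['a'] = d['k']+5 = 11 → {'y': 0, 'k': 6, 'a': 11, 'b': 11}
d['m'] = 2 → {'y': 0, 'k': 6, 'a': 11, 'b': 11, 'm': 2}
d['a'] = 11+3 = 14 → {'y': 0, 'k': 6, 'a': 14, 'b': 11, 'm': 2}
d['y'] = 0+5 = 5 → {'y': 5, 'k': 6, 'a': 14, 'b': 11, 'm': 2}
d['g'] = d['b']+4 = 15 → {'y': 5, 'k': 6, 'a': 14, 'b': 11, 'm': 2, 'g': 15}
d['k'] = 6+2 = 8 → {'y': 5, 'k': 8, 'a': 14, 'b': 11, 'm': 2, 'g': 15}
d['y'] = 5+5 = 10 → {'y': 10, 'k': 8, 'a': 14, 'b': 11, 'm': 2, 'g': 15}
d['g']+d['a'] = 15+14 = 29

29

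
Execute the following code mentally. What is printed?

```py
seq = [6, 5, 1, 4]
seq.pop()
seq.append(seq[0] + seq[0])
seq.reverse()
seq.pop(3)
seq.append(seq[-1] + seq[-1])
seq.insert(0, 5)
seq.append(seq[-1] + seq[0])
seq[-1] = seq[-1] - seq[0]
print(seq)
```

[5, 12, 1, 5, 10, 10]

pop() removes 4 → [6, 5, 1]
append seq[0]+seq[0] = 6+6 = 12 → [6, 5, 1, 12]
reverse → [12, 1, 5, 6]
pop(3) removes 6 → [12, 1, 5]
append seq[-1]+seq[-1] = 5+5 = 10 → [12, 1, 5, 10]
insert 5 at 0 → [5, 12, 1, 5, 10]
append seq[-1]+seq[0] = 10+5 = 15 → [5, 12, 1, 5, 10, 15]
seq[-1] = seq[-1]-seq[0] = 15-5 = 10 → [5, 12, 1, 5, 10, 10]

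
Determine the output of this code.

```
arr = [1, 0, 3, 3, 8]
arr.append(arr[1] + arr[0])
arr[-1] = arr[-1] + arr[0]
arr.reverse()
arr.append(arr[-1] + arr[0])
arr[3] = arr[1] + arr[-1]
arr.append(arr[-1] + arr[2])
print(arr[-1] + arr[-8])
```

append arr[1]+arr[0] = 0+1 = 1 → [1, 0, 3, 3, 8, 1]
arr[-1] = arr[-1]+arr[0] = 1+1 = 2 → [1, 0, 3, 3, 8, 2]
reverse → [2, 8, 3, 3, 0, 1]
append arr[-1]+arr[0] = 1+2 = 3 → [2, 8, 3, 3, 0, 1, 3]
arr[3] = arr[1]+arr[-1] = 8+3 = 11 → [2, 8, 3, 11, 0, 1, 3]
append arr[-1]+arr[2] = 3+3 = 6 → [2, 8, 3, 11, 0, 1, 3, 6]
arr[-1]+arr[-8] = 6+2 = 8

8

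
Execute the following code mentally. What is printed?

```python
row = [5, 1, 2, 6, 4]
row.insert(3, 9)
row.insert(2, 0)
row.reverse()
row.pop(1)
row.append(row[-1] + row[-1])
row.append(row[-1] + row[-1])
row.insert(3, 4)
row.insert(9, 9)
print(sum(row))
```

64

insert 9 at 3 → [5, 1, 2, 9, 6, 4]
insert 0 at 2 → [5, 1, 0, 2, 9, 6, 4]
reverse → [4, 6, 9, 2, 0, 1, 5]
pop(1) removes 6 → [4, 9, 2, 0, 1, 5]
append row[-1]+row[-1] = 5+5 = 10 → [4, 9, 2, 0, 1, 5, 10]
append row[-1]+row[-1] = 10+10 = 20 → [4, 9, 2, 0, 1, 5, 10, 20]
insert 4 at 3 → [4, 9, 2, 4, 0, 1, 5, 10, 20]
insert 9 at 9 → [4, 9, 2, 4, 0, 1, 5, 10, 20, 9]
sum = 64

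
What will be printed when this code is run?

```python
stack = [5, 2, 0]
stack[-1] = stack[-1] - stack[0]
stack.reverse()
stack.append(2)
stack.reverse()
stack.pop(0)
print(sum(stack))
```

stack[-1] = stack[-1]-stack[0] = 0-5 = -5 → [5, 2, -5]
reverse → [-5, 2, 5]
append 2 → [-5, 2, 5, 2]
reverse → [2, 5, 2, -5]
pop(0) removes 2 → [5, 2, -5]
sum = 2

2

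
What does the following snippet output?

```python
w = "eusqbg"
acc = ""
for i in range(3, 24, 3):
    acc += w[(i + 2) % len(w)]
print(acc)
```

gsgsgsg

i=3: add w[5]='g' → 'g'
i=6: add w[2]='s' → 'gs'
i=9: add w[5]='g' → 'gsg'
i=12: add w[2]='s' → 'gsgs'
i=15: add w[5]='g' → 'gsgsg'
i=18: add w[2]='s' → 'gsgsgs'
i=21: add w[5]='g' → 'gsgsgsg'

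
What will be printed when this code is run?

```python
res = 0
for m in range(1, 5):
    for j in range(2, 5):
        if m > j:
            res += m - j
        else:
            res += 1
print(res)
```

m=1,j=2: not 1>2, res = 0+1 = 1
m=1,j=3: not 1>3, res = 1+1 = 2
m=1,j=4: not 1>4, res = 2+1 = 3
m=2,j=2: not 2>2, res = 3+1 = 4
m=2,j=3: not 2>3, res = 4+1 = 5
m=2,j=4: not 2>4, res = 5+1 = 6
m=3,j=2: 3>2, res = 6+1 = 7
m=3,j=3: not 3>3, res = 7+1 = 8
m=3,j=4: not 3>4, res = 8+1 = 9
m=4,j=2: 4>2, res = 9+2 = 11
m=4,j=3: 4>3, res = 11+1 = 12
m=4,j=4: not 4>4, res = 12+1 = 13

13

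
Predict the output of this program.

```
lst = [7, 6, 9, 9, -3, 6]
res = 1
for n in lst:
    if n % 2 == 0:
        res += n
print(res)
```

13

n=7: not even
n=6: even, res = 1+6 = 7
n=9: not even
n=9: not even
n=-3: not even
n=6: even, res = 7+6 = 13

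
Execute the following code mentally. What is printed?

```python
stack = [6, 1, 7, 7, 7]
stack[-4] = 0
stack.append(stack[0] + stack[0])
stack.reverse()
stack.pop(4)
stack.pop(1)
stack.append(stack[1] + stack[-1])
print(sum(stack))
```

stack[-4] = 0 → [6, 0, 7, 7, 7]
append stack[0]+stack[0] = 6+6 = 12 → [6, 0, 7, 7, 7, 12]
reverse → [12, 7, 7, 7, 0, 6]
pop(4) removes 0 → [12, 7, 7, 7, 6]
pop(1) removes 7 → [12, 7, 7, 6]
append stack[1]+stack[-1] = 7+6 = 13 → [12, 7, 7, 6, 13]
sum = 45

45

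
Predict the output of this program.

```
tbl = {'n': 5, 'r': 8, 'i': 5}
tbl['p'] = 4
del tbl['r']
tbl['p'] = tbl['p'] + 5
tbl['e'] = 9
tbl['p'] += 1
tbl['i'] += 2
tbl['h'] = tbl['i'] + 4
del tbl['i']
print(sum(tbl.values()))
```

tbl['p'] = 4 → {'n': 5, 'r': 8, 'i': 5, 'p': 4}
del 'r' → {'n': 5, 'i': 5, 'p': 4}
tbl['p'] = tbl['p']+5 = 9 → {'n': 5, 'i': 5, 'p': 9}
tbl['e'] = 9 → {'n': 5, 'i': 5, 'p': 9, 'e': 9}
tbl['p'] = 9+1 = 10 → {'n': 5, 'i': 5, 'p': 10, 'e': 9}
tbl['i'] = 5+2 = 7 → {'n': 5, 'i': 7, 'p': 10, 'e': 9}
tbl['h'] = tbl['i']+4 = 11 → {'n': 5, 'i': 7, 'p': 10, 'e': 9, 'h': 11}
del 'i' → {'n': 5, 'p': 10, 'e': 9, 'h': 11}
sum of values = 35

35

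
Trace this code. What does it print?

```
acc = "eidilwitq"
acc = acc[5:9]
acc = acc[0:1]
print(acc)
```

w

slice [5:9] → 'witq'
slice [0:1] → 'w'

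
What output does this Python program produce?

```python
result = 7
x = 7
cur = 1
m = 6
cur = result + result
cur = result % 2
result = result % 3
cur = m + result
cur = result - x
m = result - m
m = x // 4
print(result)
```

1

cur = 7+7 = 14
cur = 7%2 = 1
result = 7%3 = 1
cur = 6+1 = 7
cur = 1-7 = -6
m = 1-6 = -5
m = 7//4 = 1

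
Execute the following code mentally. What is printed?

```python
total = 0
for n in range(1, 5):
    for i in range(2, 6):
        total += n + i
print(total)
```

n=1,i=2: total = 0+3 = 3
n=1,i=3: total = 3+4 = 7
n=1,i=4: total = 7+5 = 12
n=1,i=5: total = 12+6 = 18
n=2,i=2: total = 18+4 = 22
n=2,i=3: total = 22+5 = 27
n=2,i=4: total = 27+6 = 33
n=2,i=5: total = 33+7 = 40
n=3,i=2: total = 40+5 = 45
n=3,i=3: total = 45+6 = 51
n=3,i=4: total = 51+7 = 58
n=3,i=5: total = 58+8 = 66
n=4,i=2: total = 66+6 = 72
n=4,i=3: total = 72+7 = 79
n=4,i=4: total = 79+8 = 87
n=4,i=5: total = 87+9 = 96

96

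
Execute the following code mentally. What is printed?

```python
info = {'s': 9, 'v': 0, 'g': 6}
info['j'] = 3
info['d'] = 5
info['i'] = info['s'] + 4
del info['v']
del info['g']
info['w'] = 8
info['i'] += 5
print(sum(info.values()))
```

info['j'] = 3 → {'s': 9, 'v': 0, 'g': 6, 'j': 3}
info['d'] = 5 → {'s': 9, 'v': 0, 'g': 6, 'j': 3, 'd': 5}
info['i'] = info['s']+4 = 13 → {'s': 9, 'v': 0, 'g': 6, 'j': 3, 'd': 5, 'i': 13}
del 'v' → {'s': 9, 'g': 6, 'j': 3, 'd': 5, 'i': 13}
del 'g' → {'s': 9, 'j': 3, 'd': 5, 'i': 13}
info['w'] = 8 → {'s': 9, 'j': 3, 'd': 5, 'i': 13, 'w': 8}
info['i'] = 13+5 = 18 → {'s': 9, 'j': 3, 'd': 5, 'i': 18, 'w': 8}
sum of values = 43

43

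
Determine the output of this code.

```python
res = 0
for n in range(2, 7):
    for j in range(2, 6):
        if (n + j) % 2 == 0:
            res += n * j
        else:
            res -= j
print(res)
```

n=2,j=2: even sum, res = 0+4 = 4
n=2,j=3: odd sum, res = 4-3 = 1
n=2,j=4: even sum, res = 1+8 = 9
n=2,j=5: odd sum, res = 9-5 = 4
n=3,j=2: odd sum, res = 4-2 = 2
n=3,j=3: even sum, res = 2+9 = 11
n=3,j=4: odd sum, res = 11-4 = 7
n=3,j=5: even sum, res = 7+15 = 22
n=4,j=2: even sum, res = 22+8 = 30
n=4,j=3: odd sum, res = 30-3 = 27
n=4,j=4: even sum, res = 27+16 = 43
n=4,j=5: odd sum, res = 43-5 = 38
n=5,j=2: odd sum, res = 38-2 = 36
n=5,j=3: even sum, res = 36+15 = 51
n=5,j=4: odd sum, res = 51-4 = 47
n=5,j=5: even sum, res = 47+25 = 72
n=6,j=2: even sum, res = 72+12 = 84
n=6,j=3: odd sum, res = 84-3 = 81
n=6,j=4: even sum, res = 81+24 = 105
n=6,j=5: odd sum, res = 105-5 = 100

100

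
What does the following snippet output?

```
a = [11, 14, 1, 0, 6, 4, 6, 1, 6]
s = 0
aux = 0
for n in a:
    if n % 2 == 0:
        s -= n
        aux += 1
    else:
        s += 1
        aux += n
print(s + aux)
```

n=11: not even, s = 0+1 = 1; aux=11
n=14: even, s = 1-14 = -13; aux=12
n=1: not even, s = (-13)+1 = -12; aux=13
n=0: even, s = (-12)-0 = -12; aux=14
n=6: even, s = (-12)-6 = -18; aux=15
n=4: even, s = (-18)-4 = -22; aux=16
n=6: even, s = (-22)-6 = -28; aux=17
n=1: not even, s = (-28)+1 = -27; aux=18
n=6: even, s = (-27)-6 = -33; aux=19
s+aux = (-33)+19 = -14

-14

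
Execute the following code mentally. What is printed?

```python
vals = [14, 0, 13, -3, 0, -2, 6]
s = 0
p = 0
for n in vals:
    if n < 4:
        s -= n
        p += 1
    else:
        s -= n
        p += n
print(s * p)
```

n=14: not <4, s = 0-14 = -14; p=14
n=0: <4, s = (-14)-0 = -14; p=15
n=13: not <4, s = (-14)-13 = -27; p=28
n=-3: <4, s = (-27)-(-3) = -24; p=29
n=0: <4, s = (-24)-0 = -24; p=30
n=-2: <4, s = (-24)-(-2) = -22; p=31
n=6: not <4, s = (-22)-6 = -28; p=37
s*p = (-28)*37 = -1036

-1036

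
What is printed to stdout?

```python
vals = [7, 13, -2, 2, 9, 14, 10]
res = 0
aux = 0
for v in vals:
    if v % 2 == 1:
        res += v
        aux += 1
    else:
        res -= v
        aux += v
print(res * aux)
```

135

v=7: odd, res = 0+7 = 7; aux=1
v=13: odd, res = 7+13 = 20; aux=2
v=-2: not odd, res = 20-(-2) = 22; aux=0
v=2: not odd, res = 22-2 = 20; aux=2
v=9: odd, res = 20+9 = 29; aux=3
v=14: not odd, res = 29-14 = 15; aux=17
v=10: not odd, res = 15-10 = 5; aux=27
res*aux = 5*27 = 135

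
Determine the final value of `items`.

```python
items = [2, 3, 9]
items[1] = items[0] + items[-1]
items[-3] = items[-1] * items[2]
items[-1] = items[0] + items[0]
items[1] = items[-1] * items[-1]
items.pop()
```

[81, 26244]

items[1] = items[0]+items[-1] = 2+9 = 11 → [2, 11, 9]
items[-3] = items[-1]*items[2] = 9*9 = 81 → [81, 11, 9]
items[-1] = items[0]+items[0] = 81+81 = 162 → [81, 11, 162]
items[1] = items[-1]*items[-1] = 162*162 = 26244 → [81, 26244, 162]
pop() removes 162 → [81, 26244]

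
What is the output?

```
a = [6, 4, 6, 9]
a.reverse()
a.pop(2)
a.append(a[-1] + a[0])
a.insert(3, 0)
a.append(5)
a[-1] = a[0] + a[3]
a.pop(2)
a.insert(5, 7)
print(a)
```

[9, 6, 0, 15, 9, 7]

reverse → [9, 6, 4, 6]
pop(2) removes 4 → [9, 6, 6]
append a[-1]+a[0] = 6+9 = 15 → [9, 6, 6, 15]
insert 0 at 3 → [9, 6, 6, 0, 15]
append 5 → [9, 6, 6, 0, 15, 5]
a[-1] = a[0]+a[3] = 9+0 = 9 → [9, 6, 6, 0, 15, 9]
pop(2) removes 6 → [9, 6, 0, 15, 9]
insert 7 at 5 → [9, 6, 0, 15, 9, 7]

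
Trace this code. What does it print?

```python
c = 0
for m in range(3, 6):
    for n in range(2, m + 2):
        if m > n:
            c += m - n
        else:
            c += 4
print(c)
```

m=3,n=2: 3>2, c = 0+1 = 1
m=3,n=3: not 3>3, c = 1+4 = 5
m=3,n=4: not 3>4, c = 5+4 = 9
m=4,n=2: 4>2, c = 9+2 = 11
m=4,n=3: 4>3, c = 11+1 = 12
m=4,n=4: not 4>4, c = 12+4 = 16
m=4,n=5: not 4>5, c = 16+4 = 20
m=5,n=2: 5>2, c = 20+3 = 23
m=5,n=3: 5>3, c = 23+2 = 25
m=5,n=4: 5>4, c = 25+1 = 26
m=5,n=5: not 5>5, c = 26+4 = 30
m=5,n=6: not 5>6, c = 30+4 = 34

34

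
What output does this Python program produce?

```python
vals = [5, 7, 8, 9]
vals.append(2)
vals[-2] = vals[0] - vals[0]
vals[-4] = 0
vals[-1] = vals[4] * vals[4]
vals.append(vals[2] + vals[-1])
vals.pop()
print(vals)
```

[5, 0, 8, 0, 4]

append 2 → [5, 7, 8, 9, 2]
vals[-2] = vals[0]-vals[0] = 5-5 = 0 → [5, 7, 8, 0, 2]
vals[-4] = 0 → [5, 0, 8, 0, 2]
vals[-1] = vals[4]*vals[4] = 2*2 = 4 → [5, 0, 8, 0, 4]
append vals[2]+vals[-1] = 8+4 = 12 → [5, 0, 8, 0, 4, 12]
pop() removes 12 → [5, 0, 8, 0, 4]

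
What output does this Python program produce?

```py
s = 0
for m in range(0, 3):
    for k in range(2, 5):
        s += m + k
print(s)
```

m=0,k=2: s = 0+2 = 2
m=0,k=3: s = 2+3 = 5
m=0,k=4: s = 5+4 = 9
m=1,k=2: s = 9+3 = 12
m=1,k=3: s = 12+4 = 16
m=1,k=4: s = 16+5 = 21
m=2,k=2: s = 21+4 = 25
m=2,k=3: s = 25+5 = 30
m=2,k=4: s = 30+6 = 36

36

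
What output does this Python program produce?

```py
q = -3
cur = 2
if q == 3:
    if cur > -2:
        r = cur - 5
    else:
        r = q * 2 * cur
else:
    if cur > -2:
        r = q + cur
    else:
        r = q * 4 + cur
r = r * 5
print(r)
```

q=-3, cur=2
q == 3 is False; cur > -2 is True
→ r = q + cur = -1
r = (-1)*5 = -5

-5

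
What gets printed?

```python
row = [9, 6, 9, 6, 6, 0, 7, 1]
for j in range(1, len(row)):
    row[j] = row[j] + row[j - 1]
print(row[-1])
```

44

j=1: row[1] = 6+9 = 15 → [9, 15, 9, 6, 6, 0, 7, 1]
j=2: row[2] = 9+15 = 24 → [9, 15, 24, 6, 6, 0, 7, 1]
j=3: row[3] = 6+24 = 30 → [9, 15, 24, 30, 6, 0, 7, 1]
j=4: row[4] = 6+30 = 36 → [9, 15, 24, 30, 36, 0, 7, 1]
j=5: row[5] = 0+36 = 36 → [9, 15, 24, 30, 36, 36, 7, 1]
j=6: row[6] = 7+36 = 43 → [9, 15, 24, 30, 36, 36, 43, 1]
j=7: row[7] = 1+43 = 44 → [9, 15, 24, 30, 36, 36, 43, 44]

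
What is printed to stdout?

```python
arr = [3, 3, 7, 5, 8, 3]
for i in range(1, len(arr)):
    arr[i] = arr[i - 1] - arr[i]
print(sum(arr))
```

i=1: arr[1] = 3-3 = 0 → [3, 0, 7, 5, 8, 3]
i=2: arr[2] = 0-7 = -7 → [3, 0, -7, 5, 8, 3]
i=3: arr[3] = (-7)-5 = -12 → [3, 0, -7, -12, 8, 3]
i=4: arr[4] = (-12)-8 = -20 → [3, 0, -7, -12, -20, 3]
i=5: arr[5] = (-20)-3 = -23 → [3, 0, -7, -12, -20, -23]
sum = -59

-59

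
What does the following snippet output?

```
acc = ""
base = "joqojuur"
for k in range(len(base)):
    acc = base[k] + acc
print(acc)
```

k=0: prepend 'j' → 'j'
k=1: prepend 'o' → 'oj'
k=2: prepend 'q' → 'qoj'
k=3: prepend 'o' → 'oqoj'
k=4: prepend 'j' → 'joqoj'
k=5: prepend 'u' → 'ujoqoj'
k=6: prepend 'u' → 'uujoqoj'
k=7: prepend 'r' → 'ruujoqoj'

ruujoqoj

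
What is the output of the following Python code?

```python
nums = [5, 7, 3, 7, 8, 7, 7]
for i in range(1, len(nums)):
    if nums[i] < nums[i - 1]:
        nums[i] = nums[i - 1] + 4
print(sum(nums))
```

i=1: 7>=5, unchanged → [5, 7, 3, 7, 8, 7, 7]
i=2: 3<7, nums[2] = 7+4 = 11 → [5, 7, 11, 7, 8, 7, 7]
i=3: 7<11, nums[3] = 11+4 = 15 → [5, 7, 11, 15, 8, 7, 7]
i=4: 8<15, nums[4] = 15+4 = 19 → [5, 7, 11, 15, 19, 7, 7]
i=5: 7<19, nums[5] = 19+4 = 23 → [5, 7, 11, 15, 19, 23, 7]
i=6: 7<23, nums[6] = 23+4 = 27 → [5, 7, 11, 15, 19, 23, 27]
sum = 107

107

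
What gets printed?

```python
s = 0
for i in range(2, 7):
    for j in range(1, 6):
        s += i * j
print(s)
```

300

i=2,j=1: s = 0+2 = 2
i=2,j=2: s = 2+4 = 6
i=2,j=3: s = 6+6 = 12
i=2,j=4: s = 12+8 = 20
i=2,j=5: s = 20+10 = 30
i=3,j=1: s = 30+3 = 33
i=3,j=2: s = 33+6 = 39
i=3,j=3: s = 39+9 = 48
i=3,j=4: s = 48+12 = 60
i=3,j=5: s = 60+15 = 75
i=4,j=1: s = 75+4 = 79
i=4,j=2: s = 79+8 = 87
i=4,j=3: s = 87+12 = 99
i=4,j=4: s = 99+16 = 115
i=4,j=5: s = 115+20 = 135
i=5,j=1: s = 135+5 = 140
i=5,j=2: s = 140+10 = 150
i=5,j=3: s = 150+15 = 165
i=5,j=4: s = 165+20 = 185
i=5,j=5: s = 185+25 = 210
i=6,j=1: s = 210+6 = 216
i=6,j=2: s = 216+12 = 228
i=6,j=3: s = 228+18 = 246
i=6,j=4: s = 246+24 = 270
i=6,j=5: s = 270+30 = 300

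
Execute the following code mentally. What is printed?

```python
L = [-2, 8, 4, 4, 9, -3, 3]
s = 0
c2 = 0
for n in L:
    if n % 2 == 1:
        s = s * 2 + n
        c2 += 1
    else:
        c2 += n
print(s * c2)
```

561

n=-2: not odd; c2=-2
n=8: not odd; c2=6
n=4: not odd; c2=10
n=4: not odd; c2=14
n=9: odd, s = 0*2+9 = 9; c2=15
n=-3: odd, s = 9*2+(-3) = 15; c2=16
n=3: odd, s = 15*2+3 = 33; c2=17
s*c2 = 33*17 = 561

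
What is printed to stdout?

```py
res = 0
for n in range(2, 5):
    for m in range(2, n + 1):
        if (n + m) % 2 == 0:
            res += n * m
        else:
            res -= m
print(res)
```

n=2,m=2: even sum, res = 0+4 = 4
n=3,m=2: odd sum, res = 4-2 = 2
n=3,m=3: even sum, res = 2+9 = 11
n=4,m=2: even sum, res = 11+8 = 19
n=4,m=3: odd sum, res = 19-3 = 16
n=4,m=4: even sum, res = 16+16 = 32

32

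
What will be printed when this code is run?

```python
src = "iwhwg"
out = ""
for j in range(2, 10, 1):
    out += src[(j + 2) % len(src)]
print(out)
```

j=2: add src[4]='g' → 'g'
j=3: add src[0]='i' → 'gi'
j=4: add src[1]='w' → 'giw'
j=5: add src[2]='h' → 'giwh'
j=6: add src[3]='w' → 'giwhw'
j=7: add src[4]='g' → 'giwhwg'
j=8: add src[0]='i' → 'giwhwgi'
j=9: add src[1]='w' → 'giwhwgiw'

giwhwgiw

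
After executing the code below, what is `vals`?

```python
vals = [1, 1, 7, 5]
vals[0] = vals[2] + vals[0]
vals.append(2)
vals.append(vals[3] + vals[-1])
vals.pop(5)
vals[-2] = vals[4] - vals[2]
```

vals[0] = vals[2]+vals[0] = 7+1 = 8 → [8, 1, 7, 5]
append 2 → [8, 1, 7, 5, 2]
append vals[3]+vals[-1] = 5+2 = 7 → [8, 1, 7, 5, 2, 7]
pop(5) removes 7 → [8, 1, 7, 5, 2]
vals[-2] = vals[4]-vals[2] = 2-7 = -5 → [8, 1, 7, -5, 2]

[8, 1, 7, -5, 2]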